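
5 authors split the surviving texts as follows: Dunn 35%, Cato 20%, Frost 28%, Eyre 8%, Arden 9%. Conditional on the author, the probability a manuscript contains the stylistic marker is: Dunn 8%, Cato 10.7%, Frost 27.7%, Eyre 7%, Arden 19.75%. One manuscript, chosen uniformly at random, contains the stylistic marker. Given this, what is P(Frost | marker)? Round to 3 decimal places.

0.516

By Bayes' rule, posterior ∝ prior × likelihood:
  Dunn: 0.35 × 0.08 = 0.028
  Cato: 0.2 × 0.107 = 0.0214
  Frost: 0.28 × 0.277 = 0.07756
  Eyre: 0.08 × 0.07 = 0.0056
  Arden: 0.09 × 0.1975 = 0.017775
Normalizing constant = 0.150335.
P(Frost | evidence) = 0.07756 / 0.150335 ≈ 0.516.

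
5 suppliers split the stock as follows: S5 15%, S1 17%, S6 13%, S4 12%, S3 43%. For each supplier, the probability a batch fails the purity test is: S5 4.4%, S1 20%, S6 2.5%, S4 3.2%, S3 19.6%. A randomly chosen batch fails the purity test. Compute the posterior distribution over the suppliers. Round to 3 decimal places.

Compute prior × likelihood for every hypothesis:
  S5: 0.15 × 0.044 = 0.0066
  S1: 0.17 × 0.2 = 0.034
  S6: 0.13 × 0.025 = 0.00325
  S4: 0.12 × 0.032 = 0.00384
  S3: 0.43 × 0.196 = 0.08428
Total = 0.13197.
P(S5 | off-spec) = 0.0066/0.13197 ≈ 0.050
P(S1 | off-spec) = 0.034/0.13197 ≈ 0.258
P(S6 | off-spec) = 0.00325/0.13197 ≈ 0.025
P(S4 | off-spec) = 0.00384/0.13197 ≈ 0.029
P(S3 | off-spec) = 0.08428/0.13197 ≈ 0.639

S5 0.050, S1 0.258, S6 0.025, S4 0.029, S3 0.639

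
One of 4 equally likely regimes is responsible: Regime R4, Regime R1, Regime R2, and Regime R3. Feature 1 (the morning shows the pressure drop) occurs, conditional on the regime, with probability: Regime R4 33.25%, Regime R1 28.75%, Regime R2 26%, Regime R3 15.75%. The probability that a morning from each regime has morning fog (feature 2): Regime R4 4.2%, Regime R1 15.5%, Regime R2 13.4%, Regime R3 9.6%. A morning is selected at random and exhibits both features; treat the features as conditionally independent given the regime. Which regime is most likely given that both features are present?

Regime R1

With a uniform prior (1/4 each), posterior ∝ likelihood:
  Regime R4: 0.3325 × 0.042 = 0.013965
  Regime R1: 0.2875 × 0.155 = 0.0445625
  Regime R2: 0.26 × 0.134 = 0.03484
  Regime R3: 0.1575 × 0.096 = 0.01512
Sum = 0.1084875.
Largest term belongs to Regime R1, so Regime R1 is most probable.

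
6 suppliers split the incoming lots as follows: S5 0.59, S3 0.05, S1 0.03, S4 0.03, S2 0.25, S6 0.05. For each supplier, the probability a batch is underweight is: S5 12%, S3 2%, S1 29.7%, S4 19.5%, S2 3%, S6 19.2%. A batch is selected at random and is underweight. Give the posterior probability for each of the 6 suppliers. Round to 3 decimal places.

Prior × likelihood for each hypothesis:
  S5: 0.59 × 0.12 = 0.0708
  S3: 0.05 × 0.02 = 0.001
  S1: 0.03 × 0.297 = 0.00891
  S4: 0.03 × 0.195 = 0.00585
  S2: 0.25 × 0.03 = 0.0075
  S6: 0.05 × 0.192 = 0.0096
Sum = 0.10366.
P(S5 | underweight) = 0.0708/0.10366 ≈ 0.683
P(S3 | underweight) = 0.001/0.10366 ≈ 0.010
P(S1 | underweight) = 0.00891/0.10366 ≈ 0.086
P(S4 | underweight) = 0.00585/0.10366 ≈ 0.056
P(S2 | underweight) = 0.0075/0.10366 ≈ 0.072
P(S6 | underweight) = 0.0096/0.10366 ≈ 0.093

S5 0.683, S3 0.010, S1 0.086, S4 0.056, S2 0.072, S6 0.093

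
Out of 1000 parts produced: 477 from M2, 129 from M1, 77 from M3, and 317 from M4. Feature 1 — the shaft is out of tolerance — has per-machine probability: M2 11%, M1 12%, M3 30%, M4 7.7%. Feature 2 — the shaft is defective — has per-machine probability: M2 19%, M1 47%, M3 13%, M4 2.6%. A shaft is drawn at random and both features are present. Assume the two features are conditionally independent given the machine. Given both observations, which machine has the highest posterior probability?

M2

Compute prior × likelihood for every hypothesis:
  M2: 0.477 × 0.11 × 0.19 = 0.0099693
  M1: 0.129 × 0.12 × 0.47 = 0.0072756
  M3: 0.077 × 0.3 × 0.13 = 0.003003
  M4: 0.317 × 0.077 × 0.026 = 0.000634634
Normalizing constant = 0.020882534.
Largest term belongs to M2, so M2 is most probable.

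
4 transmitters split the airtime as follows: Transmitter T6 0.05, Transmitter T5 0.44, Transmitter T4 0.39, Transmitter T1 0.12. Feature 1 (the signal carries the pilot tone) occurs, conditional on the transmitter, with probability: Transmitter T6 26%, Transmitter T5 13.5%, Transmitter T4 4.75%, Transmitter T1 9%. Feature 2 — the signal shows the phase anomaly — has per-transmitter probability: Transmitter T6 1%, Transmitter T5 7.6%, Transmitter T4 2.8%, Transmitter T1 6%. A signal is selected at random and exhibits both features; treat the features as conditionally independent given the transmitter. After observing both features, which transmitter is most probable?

By Bayes' rule, posterior ∝ prior × likelihood:
  Transmitter T6: 0.05 × 0.26 × 0.01 = 0.00013
  Transmitter T5: 0.44 × 0.135 × 0.076 = 0.0045144
  Transmitter T4: 0.39 × 0.0475 × 0.028 = 0.0005187
  Transmitter T1: 0.12 × 0.09 × 0.06 = 0.000648
Normalizing constant = 0.0058111.
Largest term belongs to Transmitter T5, so Transmitter T5 is most probable.

Transmitter T5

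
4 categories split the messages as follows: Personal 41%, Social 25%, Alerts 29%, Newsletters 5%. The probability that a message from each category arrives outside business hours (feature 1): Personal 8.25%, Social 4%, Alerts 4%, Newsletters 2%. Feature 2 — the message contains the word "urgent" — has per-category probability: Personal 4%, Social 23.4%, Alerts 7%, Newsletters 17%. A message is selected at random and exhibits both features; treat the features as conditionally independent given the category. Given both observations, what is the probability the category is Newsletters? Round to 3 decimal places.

Unnormalized posteriors (prior × likelihood):
  Personal: 0.41 × 0.0825 × 0.04 = 0.001353
  Social: 0.25 × 0.04 × 0.234 = 0.00234
  Alerts: 0.29 × 0.04 × 0.07 = 0.000812
  Newsletters: 0.05 × 0.02 × 0.17 = 0.00017
Sum = 0.004675.
P(Newsletters | evidence) = 0.00017 / 0.004675 ≈ 0.036.

0.036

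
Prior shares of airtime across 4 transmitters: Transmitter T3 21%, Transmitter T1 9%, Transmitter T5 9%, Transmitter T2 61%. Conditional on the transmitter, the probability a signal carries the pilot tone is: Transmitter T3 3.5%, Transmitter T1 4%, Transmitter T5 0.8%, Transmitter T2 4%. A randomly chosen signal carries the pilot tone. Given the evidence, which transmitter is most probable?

Compute prior × likelihood for every hypothesis:
  Transmitter T3: 0.21 × 0.035 = 0.00735
  Transmitter T1: 0.09 × 0.04 = 0.0036
  Transmitter T5: 0.09 × 0.008 = 0.00072
  Transmitter T2: 0.61 × 0.04 = 0.0244
Sum = 0.03607.
Largest term belongs to Transmitter T2, so Transmitter T2 is most probable.

Transmitter T2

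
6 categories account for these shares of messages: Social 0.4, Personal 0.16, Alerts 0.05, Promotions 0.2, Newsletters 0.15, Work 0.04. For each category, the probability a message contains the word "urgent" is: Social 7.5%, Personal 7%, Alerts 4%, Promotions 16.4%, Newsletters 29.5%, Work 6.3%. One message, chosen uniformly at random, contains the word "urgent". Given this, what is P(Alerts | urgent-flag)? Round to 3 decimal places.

0.016

By Bayes' rule, posterior ∝ prior × likelihood:
  Social: 0.4 × 0.075 = 0.03
  Personal: 0.16 × 0.07 = 0.0112
  Alerts: 0.05 × 0.04 = 0.002
  Promotions: 0.2 × 0.164 = 0.0328
  Newsletters: 0.15 × 0.295 = 0.04425
  Work: 0.04 × 0.063 = 0.00252
Sum = 0.12277.
P(Alerts | evidence) = 0.002 / 0.12277 ≈ 0.016.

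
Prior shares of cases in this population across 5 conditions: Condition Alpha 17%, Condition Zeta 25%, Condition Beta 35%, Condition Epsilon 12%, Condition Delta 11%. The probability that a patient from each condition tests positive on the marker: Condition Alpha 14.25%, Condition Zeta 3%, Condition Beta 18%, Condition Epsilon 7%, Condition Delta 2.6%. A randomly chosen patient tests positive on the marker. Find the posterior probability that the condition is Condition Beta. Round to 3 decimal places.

Unnormalized posteriors (prior × likelihood):
  Condition Alpha: 0.17 × 0.1425 = 0.024225
  Condition Zeta: 0.25 × 0.03 = 0.0075
  Condition Beta: 0.35 × 0.18 = 0.063
  Condition Epsilon: 0.12 × 0.07 = 0.0084
  Condition Delta: 0.11 × 0.026 = 0.00286
Normalizing constant = 0.105985.
P(Condition Beta | evidence) = 0.063 / 0.105985 ≈ 0.594.

0.594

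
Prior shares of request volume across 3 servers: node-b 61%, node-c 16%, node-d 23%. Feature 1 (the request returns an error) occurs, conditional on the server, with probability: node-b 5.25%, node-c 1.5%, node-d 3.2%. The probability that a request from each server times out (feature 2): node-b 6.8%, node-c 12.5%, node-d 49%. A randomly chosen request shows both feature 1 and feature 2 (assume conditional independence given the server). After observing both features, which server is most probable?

node-d

By Bayes' rule, posterior ∝ prior × likelihood:
  node-b: 0.61 × 0.0525 × 0.068 = 0.0021777
  node-c: 0.16 × 0.015 × 0.125 = 0.0003
  node-d: 0.23 × 0.032 × 0.49 = 0.0036064
Normalizing constant = 0.0060841.
Largest term belongs to node-d, so node-d is most probable.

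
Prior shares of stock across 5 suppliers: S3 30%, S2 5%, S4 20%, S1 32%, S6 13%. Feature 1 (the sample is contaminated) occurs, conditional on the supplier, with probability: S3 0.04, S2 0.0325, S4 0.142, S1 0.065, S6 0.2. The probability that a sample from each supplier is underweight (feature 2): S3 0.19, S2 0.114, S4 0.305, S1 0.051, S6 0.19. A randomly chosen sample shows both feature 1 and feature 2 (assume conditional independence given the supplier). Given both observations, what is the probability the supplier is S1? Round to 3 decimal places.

0.062

By Bayes' rule, posterior ∝ prior × likelihood:
  S3: 0.3 × 0.04 × 0.19 = 0.00228
  S2: 0.05 × 0.0325 × 0.114 = 0.00018525
  S4: 0.2 × 0.142 × 0.305 = 0.008662
  S1: 0.32 × 0.065 × 0.051 = 0.0010608
  S6: 0.13 × 0.2 × 0.19 = 0.00494
Sum = 0.01712805.
P(S1 | evidence) = 0.0010608 / 0.01712805 ≈ 0.062.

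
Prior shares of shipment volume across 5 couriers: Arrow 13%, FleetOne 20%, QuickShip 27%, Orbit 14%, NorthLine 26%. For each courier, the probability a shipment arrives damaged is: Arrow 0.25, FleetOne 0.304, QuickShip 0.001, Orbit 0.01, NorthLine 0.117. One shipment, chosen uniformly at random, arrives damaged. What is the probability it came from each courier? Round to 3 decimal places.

Prior × likelihood for each hypothesis:
  Arrow: 0.13 × 0.25 = 0.0325
  FleetOne: 0.2 × 0.304 = 0.0608
  QuickShip: 0.27 × 0.001 = 0.00027
  Orbit: 0.14 × 0.01 = 0.0014
  NorthLine: 0.26 × 0.117 = 0.03042
Normalizing constant = 0.12539.
P(Arrow | damaged) = 0.0325/0.12539 ≈ 0.259
P(FleetOne | damaged) = 0.0608/0.12539 ≈ 0.485
P(QuickShip | damaged) = 0.00027/0.12539 ≈ 0.002
P(Orbit | damaged) = 0.0014/0.12539 ≈ 0.011
P(NorthLine | damaged) = 0.03042/0.12539 ≈ 0.243

Arrow 0.259, FleetOne 0.485, QuickShip 0.002, Orbit 0.011, NorthLine 0.243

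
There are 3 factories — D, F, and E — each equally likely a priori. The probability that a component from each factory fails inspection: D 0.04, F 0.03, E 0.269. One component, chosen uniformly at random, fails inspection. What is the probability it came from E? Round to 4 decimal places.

0.7935

Since the prior is uniform, the posterior is proportional to the likelihood:
  D: 0.04
  F: 0.03
  E: 0.269
Normalizing constant = 0.339.
P(E | evidence) = 0.269 / 0.339 ≈ 0.7935.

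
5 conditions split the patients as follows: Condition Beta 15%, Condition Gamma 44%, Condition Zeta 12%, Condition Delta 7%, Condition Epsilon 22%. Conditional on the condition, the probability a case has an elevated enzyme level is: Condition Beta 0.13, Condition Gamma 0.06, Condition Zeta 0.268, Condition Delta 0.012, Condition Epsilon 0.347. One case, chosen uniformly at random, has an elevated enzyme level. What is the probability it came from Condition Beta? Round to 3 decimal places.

0.126

Compute prior × likelihood for every hypothesis:
  Condition Beta: 0.15 × 0.13 = 0.0195
  Condition Gamma: 0.44 × 0.06 = 0.0264
  Condition Zeta: 0.12 × 0.268 = 0.03216
  Condition Delta: 0.07 × 0.012 = 0.00084
  Condition Epsilon: 0.22 × 0.347 = 0.07634
Normalizing constant = 0.15524.
P(Condition Beta | evidence) = 0.0195 / 0.15524 ≈ 0.126.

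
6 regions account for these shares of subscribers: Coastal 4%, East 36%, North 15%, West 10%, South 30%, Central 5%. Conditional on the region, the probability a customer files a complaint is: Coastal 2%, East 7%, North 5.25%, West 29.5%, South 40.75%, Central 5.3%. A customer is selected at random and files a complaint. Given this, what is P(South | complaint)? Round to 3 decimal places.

By Bayes' rule, posterior ∝ prior × likelihood:
  Coastal: 0.04 × 0.02 = 0.0008
  East: 0.36 × 0.07 = 0.0252
  North: 0.15 × 0.0525 = 0.007875
  West: 0.1 × 0.295 = 0.0295
  South: 0.3 × 0.4075 = 0.12225
  Central: 0.05 × 0.053 = 0.00265
Total = 0.188275.
P(South | evidence) = 0.12225 / 0.188275 ≈ 0.649.

0.649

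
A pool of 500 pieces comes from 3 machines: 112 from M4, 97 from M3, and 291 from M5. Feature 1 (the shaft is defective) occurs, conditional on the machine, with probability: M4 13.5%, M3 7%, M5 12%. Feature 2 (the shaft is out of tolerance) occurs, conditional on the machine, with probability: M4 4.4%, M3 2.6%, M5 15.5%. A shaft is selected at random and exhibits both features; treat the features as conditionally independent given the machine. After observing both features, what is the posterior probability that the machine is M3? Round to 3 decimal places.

0.028

Prior × likelihood for each hypothesis:
  M4: 0.224 × 0.135 × 0.044 = 0.00133056
  M3: 0.194 × 0.07 × 0.026 = 0.00035308
  M5: 0.582 × 0.12 × 0.155 = 0.0108252
Total = 0.01250884.
P(M3 | evidence) = 0.00035308 / 0.01250884 ≈ 0.028.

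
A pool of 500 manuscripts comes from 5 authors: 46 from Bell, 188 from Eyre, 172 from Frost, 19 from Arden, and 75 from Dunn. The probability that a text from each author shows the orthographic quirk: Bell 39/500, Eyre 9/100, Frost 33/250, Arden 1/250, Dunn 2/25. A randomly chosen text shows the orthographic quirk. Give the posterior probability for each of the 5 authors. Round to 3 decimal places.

Compute prior × likelihood for every hypothesis:
  Bell: 0.092 × 0.078 = 0.007176
  Eyre: 0.376 × 0.09 = 0.03384
  Frost: 0.344 × 0.132 = 0.045408
  Arden: 0.038 × 0.004 = 0.000152
  Dunn: 0.15 × 0.08 = 0.012
Total = 0.098576.
P(Bell | quirk) = 0.007176/0.098576 ≈ 0.073
P(Eyre | quirk) = 0.03384/0.098576 ≈ 0.343
P(Frost | quirk) = 0.045408/0.098576 ≈ 0.461
P(Arden | quirk) = 0.000152/0.098576 ≈ 0.002
P(Dunn | quirk) = 0.012/0.098576 ≈ 0.122

Bell 0.073, Eyre 0.343, Frost 0.461, Arden 0.002, Dunn 0.122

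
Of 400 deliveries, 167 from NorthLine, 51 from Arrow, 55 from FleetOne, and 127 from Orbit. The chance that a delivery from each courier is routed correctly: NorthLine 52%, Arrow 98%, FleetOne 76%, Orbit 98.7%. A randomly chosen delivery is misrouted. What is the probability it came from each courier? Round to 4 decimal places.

Taking complements, P(misrouted | each) = NorthLine 0.48, Arrow 0.02, FleetOne 0.24, Orbit 0.013.
By Bayes' rule, posterior ∝ prior × likelihood:
  NorthLine: 0.4175 × 0.48 = 0.2004
  Arrow: 0.1275 × 0.02 = 0.00255
  FleetOne: 0.1375 × 0.24 = 0.033
  Orbit: 0.3175 × 0.013 = 0.0041275
Normalizing constant = 0.2400775.
P(NorthLine | misrouted) = 0.2004/0.2400775 ≈ 0.8347
P(Arrow | misrouted) = 0.00255/0.2400775 ≈ 0.0106
P(FleetOne | misrouted) = 0.033/0.2400775 ≈ 0.1375
P(Orbit | misrouted) = 0.0041275/0.2400775 ≈ 0.0172

NorthLine 0.8347, Arrow 0.0106, FleetOne 0.1375, Orbit 0.0172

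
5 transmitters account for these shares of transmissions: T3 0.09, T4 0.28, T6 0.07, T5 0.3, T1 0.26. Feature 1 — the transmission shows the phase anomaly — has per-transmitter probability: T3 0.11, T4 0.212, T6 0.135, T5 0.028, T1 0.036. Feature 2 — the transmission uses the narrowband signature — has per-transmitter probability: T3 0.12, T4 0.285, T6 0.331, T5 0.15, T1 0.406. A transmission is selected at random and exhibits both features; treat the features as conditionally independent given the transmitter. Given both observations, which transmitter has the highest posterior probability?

Compute prior × likelihood for every hypothesis:
  T3: 0.09 × 0.11 × 0.12 = 0.001188
  T4: 0.28 × 0.212 × 0.285 = 0.0169176
  T6: 0.07 × 0.135 × 0.331 = 0.00312795
  T5: 0.3 × 0.028 × 0.15 = 0.00126
  T1: 0.26 × 0.036 × 0.406 = 0.00380016
Total = 0.02629371.
Largest term belongs to T4, so T4 is most probable.

T4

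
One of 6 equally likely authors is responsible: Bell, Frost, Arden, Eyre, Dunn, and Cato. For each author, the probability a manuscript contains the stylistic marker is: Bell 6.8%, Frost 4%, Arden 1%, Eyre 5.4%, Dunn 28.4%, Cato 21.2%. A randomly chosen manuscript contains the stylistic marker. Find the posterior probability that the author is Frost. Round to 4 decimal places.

With a uniform prior (1/6 each), posterior ∝ likelihood:
  Bell: 0.068
  Frost: 0.04
  Arden: 0.01
  Eyre: 0.054
  Dunn: 0.284
  Cato: 0.212
Sum = 0.668.
P(Frost | evidence) = 0.04 / 0.668 ≈ 0.0599.

0.0599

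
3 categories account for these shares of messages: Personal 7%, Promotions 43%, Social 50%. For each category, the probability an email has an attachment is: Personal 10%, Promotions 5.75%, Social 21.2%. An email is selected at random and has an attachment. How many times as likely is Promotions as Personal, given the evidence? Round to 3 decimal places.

3.532

Unnormalized posteriors (prior × likelihood):
  Personal: 0.07 × 0.1 = 0.007
  Promotions: 0.43 × 0.0575 = 0.024725
  Social: 0.5 × 0.212 = 0.106
Normalizing constant = 0.137725.
The ratio is 0.024725 / 0.007 (the normalizer cancels) = 3.532.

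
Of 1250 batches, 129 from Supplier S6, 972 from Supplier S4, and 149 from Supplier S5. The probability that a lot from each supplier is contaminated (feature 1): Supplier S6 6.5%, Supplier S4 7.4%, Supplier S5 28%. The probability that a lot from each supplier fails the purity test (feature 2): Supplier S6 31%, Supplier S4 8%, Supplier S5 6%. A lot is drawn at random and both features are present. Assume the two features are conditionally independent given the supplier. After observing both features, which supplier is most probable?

Supplier S4

Unnormalized posteriors (prior × likelihood):
  Supplier S6: 0.1032 × 0.065 × 0.31 = 0.00207948
  Supplier S4: 0.7776 × 0.074 × 0.08 = 0.004603392
  Supplier S5: 0.1192 × 0.28 × 0.06 = 0.00200256
Total = 0.008685432.
Largest term belongs to Supplier S4, so Supplier S4 is most probable.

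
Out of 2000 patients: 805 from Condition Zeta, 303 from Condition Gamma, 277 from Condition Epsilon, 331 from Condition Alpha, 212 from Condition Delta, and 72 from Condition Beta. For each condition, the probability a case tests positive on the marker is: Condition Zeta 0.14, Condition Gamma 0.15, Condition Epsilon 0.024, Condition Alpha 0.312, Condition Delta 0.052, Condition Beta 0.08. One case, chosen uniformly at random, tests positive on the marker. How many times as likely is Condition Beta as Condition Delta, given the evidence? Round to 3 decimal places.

0.522

Unnormalized posteriors (prior × likelihood):
  Condition Zeta: 0.4025 × 0.14 = 0.05635
  Condition Gamma: 0.1515 × 0.15 = 0.022725
  Condition Epsilon: 0.1385 × 0.024 = 0.003324
  Condition Alpha: 0.1655 × 0.312 = 0.051636
  Condition Delta: 0.106 × 0.052 = 0.005512
  Condition Beta: 0.036 × 0.08 = 0.00288
Normalizing constant = 0.142427.
The ratio is 0.00288 / 0.005512 (the normalizer cancels) = 0.522.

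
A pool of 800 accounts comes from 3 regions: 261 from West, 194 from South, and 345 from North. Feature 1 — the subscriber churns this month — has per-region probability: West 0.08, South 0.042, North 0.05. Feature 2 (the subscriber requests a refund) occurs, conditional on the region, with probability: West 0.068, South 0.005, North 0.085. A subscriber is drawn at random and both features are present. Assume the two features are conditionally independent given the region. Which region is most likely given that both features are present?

North

Unnormalized posteriors (prior × likelihood):
  West: 0.32625 × 0.08 × 0.068 = 0.0017748
  South: 0.2425 × 0.042 × 0.005 = 0.000050925
  North: 0.43125 × 0.05 × 0.085 = 0.0018328125
Total = 0.0036585375.
Largest term belongs to North, so North is most probable.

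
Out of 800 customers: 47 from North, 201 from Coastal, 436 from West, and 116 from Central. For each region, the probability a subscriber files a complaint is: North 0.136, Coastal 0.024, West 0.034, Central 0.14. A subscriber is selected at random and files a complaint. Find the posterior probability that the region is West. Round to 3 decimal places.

Prior × likelihood for each hypothesis:
  North: 0.05875 × 0.136 = 0.00799
  Coastal: 0.25125 × 0.024 = 0.00603
  West: 0.545 × 0.034 = 0.01853
  Central: 0.145 × 0.14 = 0.0203
Sum = 0.05285.
P(West | evidence) = 0.01853 / 0.05285 ≈ 0.351.

0.351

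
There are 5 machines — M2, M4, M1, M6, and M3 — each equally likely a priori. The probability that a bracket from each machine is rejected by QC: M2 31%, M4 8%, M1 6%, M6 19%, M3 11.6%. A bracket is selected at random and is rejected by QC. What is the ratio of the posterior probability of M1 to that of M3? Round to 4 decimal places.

0.5172

With a uniform prior (1/5 each), posterior ∝ likelihood:
  M2: 0.31
  M4: 0.08
  M1: 0.06
  M6: 0.19
  M3: 0.116
Sum = 0.756.
The ratio is 0.06 / 0.116 (the normalizer cancels) = 0.5172.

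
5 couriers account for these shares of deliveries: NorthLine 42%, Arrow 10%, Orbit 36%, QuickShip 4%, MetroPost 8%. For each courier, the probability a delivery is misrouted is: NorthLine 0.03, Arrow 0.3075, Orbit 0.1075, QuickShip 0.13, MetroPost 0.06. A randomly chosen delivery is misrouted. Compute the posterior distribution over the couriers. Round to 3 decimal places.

Prior × likelihood for each hypothesis:
  NorthLine: 0.42 × 0.03 = 0.0126
  Arrow: 0.1 × 0.3075 = 0.03075
  Orbit: 0.36 × 0.1075 = 0.0387
  QuickShip: 0.04 × 0.13 = 0.0052
  MetroPost: 0.08 × 0.06 = 0.0048
Normalizing constant = 0.09205.
P(NorthLine | misrouted) = 0.0126/0.09205 ≈ 0.137
P(Arrow | misrouted) = 0.03075/0.09205 ≈ 0.334
P(Orbit | misrouted) = 0.0387/0.09205 ≈ 0.420
P(QuickShip | misrouted) = 0.0052/0.09205 ≈ 0.056
P(MetroPost | misrouted) = 0.0048/0.09205 ≈ 0.052

NorthLine 0.137, Arrow 0.334, Orbit 0.420, QuickShip 0.056, MetroPost 0.052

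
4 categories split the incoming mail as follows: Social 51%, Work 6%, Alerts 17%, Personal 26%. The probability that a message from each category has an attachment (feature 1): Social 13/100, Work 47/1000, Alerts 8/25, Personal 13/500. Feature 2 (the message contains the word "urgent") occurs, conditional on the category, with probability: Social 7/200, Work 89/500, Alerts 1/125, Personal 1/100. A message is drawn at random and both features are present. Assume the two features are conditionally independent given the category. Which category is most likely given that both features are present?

Prior × likelihood for each hypothesis:
  Social: 0.51 × 0.13 × 0.035 = 0.0023205
  Work: 0.06 × 0.047 × 0.178 = 0.00050196
  Alerts: 0.17 × 0.32 × 0.008 = 0.0004352
  Personal: 0.26 × 0.026 × 0.01 = 0.0000676
Sum = 0.00332526.
Largest term belongs to Social, so Social is most probable.

Social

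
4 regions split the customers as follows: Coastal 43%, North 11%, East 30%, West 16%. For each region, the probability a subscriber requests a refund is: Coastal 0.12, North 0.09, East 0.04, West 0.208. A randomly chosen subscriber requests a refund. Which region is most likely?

Coastal

Unnormalized posteriors (prior × likelihood):
  Coastal: 0.43 × 0.12 = 0.0516
  North: 0.11 × 0.09 = 0.0099
  East: 0.3 × 0.04 = 0.012
  West: 0.16 × 0.208 = 0.03328
Normalizing constant = 0.10678.
Largest term belongs to Coastal, so Coastal is most probable.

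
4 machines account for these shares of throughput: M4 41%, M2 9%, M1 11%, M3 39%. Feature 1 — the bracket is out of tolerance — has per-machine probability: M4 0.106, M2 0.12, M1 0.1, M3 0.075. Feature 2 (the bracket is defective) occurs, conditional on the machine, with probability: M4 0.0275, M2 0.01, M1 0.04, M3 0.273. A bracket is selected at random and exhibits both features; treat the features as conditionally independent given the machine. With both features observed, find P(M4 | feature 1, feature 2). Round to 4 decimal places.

0.1229

By Bayes' rule, posterior ∝ prior × likelihood:
  M4: 0.41 × 0.106 × 0.0275 = 0.00119515
  M2: 0.09 × 0.12 × 0.01 = 0.000108
  M1: 0.11 × 0.1 × 0.04 = 0.00044
  M3: 0.39 × 0.075 × 0.273 = 0.00798525
Sum = 0.0097284.
P(M4 | evidence) = 0.00119515 / 0.0097284 ≈ 0.1229.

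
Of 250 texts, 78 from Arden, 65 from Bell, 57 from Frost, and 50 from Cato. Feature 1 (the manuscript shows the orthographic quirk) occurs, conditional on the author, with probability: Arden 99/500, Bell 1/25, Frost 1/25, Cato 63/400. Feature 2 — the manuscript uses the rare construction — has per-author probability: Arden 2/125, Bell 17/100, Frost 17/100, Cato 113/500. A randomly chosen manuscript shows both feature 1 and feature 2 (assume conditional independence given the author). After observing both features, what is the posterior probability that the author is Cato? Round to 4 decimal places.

0.6231

Prior × likelihood for each hypothesis:
  Arden: 0.312 × 0.198 × 0.016 = 0.000988416
  Bell: 0.26 × 0.04 × 0.17 = 0.001768
  Frost: 0.228 × 0.04 × 0.17 = 0.0015504
  Cato: 0.2 × 0.1575 × 0.226 = 0.007119
Normalizing constant = 0.011425816.
P(Cato | evidence) = 0.007119 / 0.011425816 ≈ 0.6231.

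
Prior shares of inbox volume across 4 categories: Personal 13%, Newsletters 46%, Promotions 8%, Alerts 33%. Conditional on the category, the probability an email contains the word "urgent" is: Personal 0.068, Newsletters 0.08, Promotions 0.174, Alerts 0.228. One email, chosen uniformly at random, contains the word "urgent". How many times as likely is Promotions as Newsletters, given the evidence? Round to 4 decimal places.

Compute prior × likelihood for every hypothesis:
  Personal: 0.13 × 0.068 = 0.00884
  Newsletters: 0.46 × 0.08 = 0.0368
  Promotions: 0.08 × 0.174 = 0.01392
  Alerts: 0.33 × 0.228 = 0.07524
Sum = 0.1348.
The ratio is 0.01392 / 0.0368 (the normalizer cancels) = 0.3783.

0.3783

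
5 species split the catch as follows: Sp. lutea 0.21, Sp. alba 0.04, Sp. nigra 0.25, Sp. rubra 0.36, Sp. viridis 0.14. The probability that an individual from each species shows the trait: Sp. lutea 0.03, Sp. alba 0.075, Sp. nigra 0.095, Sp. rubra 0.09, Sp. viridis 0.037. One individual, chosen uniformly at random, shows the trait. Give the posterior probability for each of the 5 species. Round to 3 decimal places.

Sp. lutea 0.089, Sp. alba 0.042, Sp. nigra 0.336, Sp. rubra 0.459, Sp. viridis 0.073

Prior × likelihood for each hypothesis:
  Sp. lutea: 0.21 × 0.03 = 0.0063
  Sp. alba: 0.04 × 0.075 = 0.003
  Sp. nigra: 0.25 × 0.095 = 0.02375
  Sp. rubra: 0.36 × 0.09 = 0.0324
  Sp. viridis: 0.14 × 0.037 = 0.00518
Sum = 0.07063.
P(Sp. lutea | trait) = 0.0063/0.07063 ≈ 0.089
P(Sp. alba | trait) = 0.003/0.07063 ≈ 0.042
P(Sp. nigra | trait) = 0.02375/0.07063 ≈ 0.336
P(Sp. rubra | trait) = 0.0324/0.07063 ≈ 0.459
P(Sp. viridis | trait) = 0.00518/0.07063 ≈ 0.073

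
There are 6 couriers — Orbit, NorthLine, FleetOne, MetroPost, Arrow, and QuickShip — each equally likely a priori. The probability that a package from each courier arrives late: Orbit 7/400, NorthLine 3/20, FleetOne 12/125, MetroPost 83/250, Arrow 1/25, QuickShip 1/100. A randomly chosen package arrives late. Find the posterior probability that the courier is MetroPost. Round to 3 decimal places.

With a uniform prior (1/6 each), posterior ∝ likelihood:
  Orbit: 0.0175
  NorthLine: 0.15
  FleetOne: 0.096
  MetroPost: 0.332
  Arrow: 0.04
  QuickShip: 0.01
Sum = 0.6455.
P(MetroPost | evidence) = 0.332 / 0.6455 ≈ 0.514.

0.514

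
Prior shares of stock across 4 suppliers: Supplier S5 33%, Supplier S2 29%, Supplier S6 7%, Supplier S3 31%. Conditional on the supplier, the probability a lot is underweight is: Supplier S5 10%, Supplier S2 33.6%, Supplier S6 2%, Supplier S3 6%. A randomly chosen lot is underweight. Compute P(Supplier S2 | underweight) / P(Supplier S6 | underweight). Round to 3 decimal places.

69.600

Unnormalized posteriors (prior × likelihood):
  Supplier S5: 0.33 × 0.1 = 0.033
  Supplier S2: 0.29 × 0.336 = 0.09744
  Supplier S6: 0.07 × 0.02 = 0.0014
  Supplier S3: 0.31 × 0.06 = 0.0186
Total = 0.15044.
The ratio is 0.09744 / 0.0014 (the normalizer cancels) = 69.600.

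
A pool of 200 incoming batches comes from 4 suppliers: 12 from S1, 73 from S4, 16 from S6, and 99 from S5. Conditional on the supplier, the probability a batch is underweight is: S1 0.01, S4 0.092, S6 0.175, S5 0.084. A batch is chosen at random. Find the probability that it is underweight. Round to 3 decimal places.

0.090

By Bayes' rule, posterior ∝ prior × likelihood:
  S1: 0.06 × 0.01 = 0.0006
  S4: 0.365 × 0.092 = 0.03358
  S6: 0.08 × 0.175 = 0.014
  S5: 0.495 × 0.084 = 0.04158
P(underweight) = 0.0006 + 0.03358 + 0.014 + 0.04158 = 0.08976 → 0.090.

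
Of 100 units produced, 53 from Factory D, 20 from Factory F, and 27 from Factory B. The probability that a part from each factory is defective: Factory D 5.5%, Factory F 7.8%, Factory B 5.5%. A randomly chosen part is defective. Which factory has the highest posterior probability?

Compute prior × likelihood for every hypothesis:
  Factory D: 0.53 × 0.055 = 0.02915
  Factory F: 0.2 × 0.078 = 0.0156
  Factory B: 0.27 × 0.055 = 0.01485
Sum = 0.0596.
Largest term belongs to Factory D, so Factory D is most probable.

Factory D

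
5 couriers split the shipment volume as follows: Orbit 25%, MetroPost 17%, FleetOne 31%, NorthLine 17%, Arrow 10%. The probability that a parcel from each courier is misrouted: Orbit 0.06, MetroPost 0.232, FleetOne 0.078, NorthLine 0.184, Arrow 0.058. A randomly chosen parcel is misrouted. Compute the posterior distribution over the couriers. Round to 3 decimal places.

By Bayes' rule, posterior ∝ prior × likelihood:
  Orbit: 0.25 × 0.06 = 0.015
  MetroPost: 0.17 × 0.232 = 0.03944
  FleetOne: 0.31 × 0.078 = 0.02418
  NorthLine: 0.17 × 0.184 = 0.03128
  Arrow: 0.1 × 0.058 = 0.0058
Normalizing constant = 0.1157.
P(Orbit | misrouted) = 0.015/0.1157 ≈ 0.130
P(MetroPost | misrouted) = 0.03944/0.1157 ≈ 0.341
P(FleetOne | misrouted) = 0.02418/0.1157 ≈ 0.209
P(NorthLine | misrouted) = 0.03128/0.1157 ≈ 0.270
P(Arrow | misrouted) = 0.0058/0.1157 ≈ 0.050
(Check: 0.130+0.341+0.209+0.270+0.050 = 1.000.)

Orbit 0.130, MetroPost 0.341, FleetOne 0.209, NorthLine 0.270, Arrow 0.050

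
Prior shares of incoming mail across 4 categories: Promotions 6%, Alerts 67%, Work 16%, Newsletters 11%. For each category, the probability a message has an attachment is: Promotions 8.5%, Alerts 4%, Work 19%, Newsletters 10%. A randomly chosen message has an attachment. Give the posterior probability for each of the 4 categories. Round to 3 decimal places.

Compute prior × likelihood for every hypothesis:
  Promotions: 0.06 × 0.085 = 0.0051
  Alerts: 0.67 × 0.04 = 0.0268
  Work: 0.16 × 0.19 = 0.0304
  Newsletters: 0.11 × 0.1 = 0.011
Total = 0.0733.
P(Promotions | attachment) = 0.0051/0.0733 ≈ 0.070
P(Alerts | attachment) = 0.0268/0.0733 ≈ 0.366
P(Work | attachment) = 0.0304/0.0733 ≈ 0.415
P(Newsletters | attachment) = 0.011/0.0733 ≈ 0.150

Promotions 0.070, Alerts 0.366, Work 0.415, Newsletters 0.150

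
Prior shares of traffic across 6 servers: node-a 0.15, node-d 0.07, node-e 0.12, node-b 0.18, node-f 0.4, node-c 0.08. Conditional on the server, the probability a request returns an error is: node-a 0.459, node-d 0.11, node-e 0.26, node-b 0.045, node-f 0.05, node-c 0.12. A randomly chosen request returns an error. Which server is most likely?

By Bayes' rule, posterior ∝ prior × likelihood:
  node-a: 0.15 × 0.459 = 0.06885
  node-d: 0.07 × 0.11 = 0.0077
  node-e: 0.12 × 0.26 = 0.0312
  node-b: 0.18 × 0.045 = 0.0081
  node-f: 0.4 × 0.05 = 0.02
  node-c: 0.08 × 0.12 = 0.0096
Total = 0.14545.
Largest term belongs to node-a, so node-a is most probable.

node-a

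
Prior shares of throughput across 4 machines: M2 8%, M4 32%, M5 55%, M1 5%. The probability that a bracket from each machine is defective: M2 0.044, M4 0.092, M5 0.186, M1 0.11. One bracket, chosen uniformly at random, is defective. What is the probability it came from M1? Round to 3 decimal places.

0.039

Compute prior × likelihood for every hypothesis:
  M2: 0.08 × 0.044 = 0.00352
  M4: 0.32 × 0.092 = 0.02944
  M5: 0.55 × 0.186 = 0.1023
  M1: 0.05 × 0.11 = 0.0055
Total = 0.14076.
P(M1 | evidence) = 0.0055 / 0.14076 ≈ 0.039.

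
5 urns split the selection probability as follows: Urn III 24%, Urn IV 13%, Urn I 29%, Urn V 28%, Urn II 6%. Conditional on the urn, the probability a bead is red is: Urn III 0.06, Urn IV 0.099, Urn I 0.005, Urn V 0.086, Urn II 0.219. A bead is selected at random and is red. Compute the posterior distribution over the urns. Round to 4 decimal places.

Prior × likelihood for each hypothesis:
  Urn III: 0.24 × 0.06 = 0.0144
  Urn IV: 0.13 × 0.099 = 0.01287
  Urn I: 0.29 × 0.005 = 0.00145
  Urn V: 0.28 × 0.086 = 0.02408
  Urn II: 0.06 × 0.219 = 0.01314
Total = 0.06594.
P(Urn III | red) = 0.0144/0.06594 ≈ 0.2184
P(Urn IV | red) = 0.01287/0.06594 ≈ 0.1952
P(Urn I | red) = 0.00145/0.06594 ≈ 0.0220
P(Urn V | red) = 0.02408/0.06594 ≈ 0.3652
P(Urn II | red) = 0.01314/0.06594 ≈ 0.1993

Urn III 0.2184, Urn IV 0.1952, Urn I 0.0220, Urn V 0.3652, Urn II 0.1993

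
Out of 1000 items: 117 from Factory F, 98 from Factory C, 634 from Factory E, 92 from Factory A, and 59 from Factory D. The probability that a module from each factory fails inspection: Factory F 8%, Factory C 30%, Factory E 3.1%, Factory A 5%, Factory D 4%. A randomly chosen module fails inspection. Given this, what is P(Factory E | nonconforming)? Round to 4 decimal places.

0.3006

Prior × likelihood for each hypothesis:
  Factory F: 0.117 × 0.08 = 0.00936
  Factory C: 0.098 × 0.3 = 0.0294
  Factory E: 0.634 × 0.031 = 0.019654
  Factory A: 0.092 × 0.05 = 0.0046
  Factory D: 0.059 × 0.04 = 0.00236
Sum = 0.065374.
P(Factory E | evidence) = 0.019654 / 0.065374 ≈ 0.3006.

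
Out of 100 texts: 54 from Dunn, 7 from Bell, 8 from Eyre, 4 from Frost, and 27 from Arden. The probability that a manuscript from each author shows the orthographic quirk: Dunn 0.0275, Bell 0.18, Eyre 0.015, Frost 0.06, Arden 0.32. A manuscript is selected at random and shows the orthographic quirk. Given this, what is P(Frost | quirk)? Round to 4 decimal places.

Compute prior × likelihood for every hypothesis:
  Dunn: 0.54 × 0.0275 = 0.01485
  Bell: 0.07 × 0.18 = 0.0126
  Eyre: 0.08 × 0.015 = 0.0012
  Frost: 0.04 × 0.06 = 0.0024
  Arden: 0.27 × 0.32 = 0.0864
Normalizing constant = 0.11745.
P(Frost | evidence) = 0.0024 / 0.11745 ≈ 0.0204.

0.0204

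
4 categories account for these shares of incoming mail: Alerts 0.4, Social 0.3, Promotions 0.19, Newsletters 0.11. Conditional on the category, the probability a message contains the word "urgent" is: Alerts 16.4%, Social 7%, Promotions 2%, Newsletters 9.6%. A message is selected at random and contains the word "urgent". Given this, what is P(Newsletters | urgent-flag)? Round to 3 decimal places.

Unnormalized posteriors (prior × likelihood):
  Alerts: 0.4 × 0.164 = 0.0656
  Social: 0.3 × 0.07 = 0.021
  Promotions: 0.19 × 0.02 = 0.0038
  Newsletters: 0.11 × 0.096 = 0.01056
Normalizing constant = 0.10096.
P(Newsletters | evidence) = 0.01056 / 0.10096 ≈ 0.105.

0.105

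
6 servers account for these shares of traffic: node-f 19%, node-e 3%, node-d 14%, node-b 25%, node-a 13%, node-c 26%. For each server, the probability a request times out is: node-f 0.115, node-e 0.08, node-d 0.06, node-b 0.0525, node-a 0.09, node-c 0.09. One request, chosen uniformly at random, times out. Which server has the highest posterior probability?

node-c

By Bayes' rule, posterior ∝ prior × likelihood:
  node-f: 0.19 × 0.115 = 0.02185
  node-e: 0.03 × 0.08 = 0.0024
  node-d: 0.14 × 0.06 = 0.0084
  node-b: 0.25 × 0.0525 = 0.013125
  node-a: 0.13 × 0.09 = 0.0117
  node-c: 0.26 × 0.09 = 0.0234
Sum = 0.080875.
Largest term belongs to node-c, so node-c is most probable.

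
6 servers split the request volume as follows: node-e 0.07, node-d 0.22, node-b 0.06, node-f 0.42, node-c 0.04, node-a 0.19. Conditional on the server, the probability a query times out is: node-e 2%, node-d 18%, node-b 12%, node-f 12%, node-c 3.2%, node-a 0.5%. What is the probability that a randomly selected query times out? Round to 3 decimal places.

Prior × likelihood for each hypothesis:
  node-e: 0.07 × 0.02 = 0.0014
  node-d: 0.22 × 0.18 = 0.0396
  node-b: 0.06 × 0.12 = 0.0072
  node-f: 0.42 × 0.12 = 0.0504
  node-c: 0.04 × 0.032 = 0.00128
  node-a: 0.19 × 0.005 = 0.00095
P(timeout) = 0.0014 + 0.0396 + 0.0072 + 0.0504 + 0.00128 + 0.00095 = 0.10083 → 0.101.

0.101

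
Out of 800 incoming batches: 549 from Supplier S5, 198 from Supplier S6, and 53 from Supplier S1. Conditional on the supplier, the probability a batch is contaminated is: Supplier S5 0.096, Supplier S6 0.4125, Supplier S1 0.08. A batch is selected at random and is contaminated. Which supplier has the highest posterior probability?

By Bayes' rule, posterior ∝ prior × likelihood:
  Supplier S5: 0.68625 × 0.096 = 0.06588
  Supplier S6: 0.2475 × 0.4125 = 0.10209375
  Supplier S1: 0.06625 × 0.08 = 0.0053
Total = 0.17327375.
Largest term belongs to Supplier S6, so Supplier S6 is most probable.

Supplier S6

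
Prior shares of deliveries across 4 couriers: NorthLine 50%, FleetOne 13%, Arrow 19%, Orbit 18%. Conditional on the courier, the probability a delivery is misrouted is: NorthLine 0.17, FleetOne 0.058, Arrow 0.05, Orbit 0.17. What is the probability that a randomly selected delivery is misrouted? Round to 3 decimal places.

Unnormalized posteriors (prior × likelihood):
  NorthLine: 0.5 × 0.17 = 0.085
  FleetOne: 0.13 × 0.058 = 0.00754
  Arrow: 0.19 × 0.05 = 0.0095
  Orbit: 0.18 × 0.17 = 0.0306
P(misrouted) = 0.085 + 0.00754 + 0.0095 + 0.0306 = 0.13264 → 0.133.

0.133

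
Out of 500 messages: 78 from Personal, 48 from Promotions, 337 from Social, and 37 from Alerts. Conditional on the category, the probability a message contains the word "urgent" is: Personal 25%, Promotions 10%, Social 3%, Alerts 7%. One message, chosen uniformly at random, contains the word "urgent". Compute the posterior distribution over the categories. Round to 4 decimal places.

Personal 0.5270, Promotions 0.1297, Social 0.2732, Alerts 0.0700

Compute prior × likelihood for every hypothesis:
  Personal: 0.156 × 0.25 = 0.039
  Promotions: 0.096 × 0.1 = 0.0096
  Social: 0.674 × 0.03 = 0.02022
  Alerts: 0.074 × 0.07 = 0.00518
Sum = 0.074.
P(Personal | urgent-flag) = 0.039/0.074 ≈ 0.5270
P(Promotions | urgent-flag) = 0.0096/0.074 ≈ 0.1297
P(Social | urgent-flag) = 0.02022/0.074 ≈ 0.2732
P(Alerts | urgent-flag) = 0.00518/0.074 ≈ 0.0700
(Check: 0.5270+0.1297+0.2732+0.0700 = 0.9999.)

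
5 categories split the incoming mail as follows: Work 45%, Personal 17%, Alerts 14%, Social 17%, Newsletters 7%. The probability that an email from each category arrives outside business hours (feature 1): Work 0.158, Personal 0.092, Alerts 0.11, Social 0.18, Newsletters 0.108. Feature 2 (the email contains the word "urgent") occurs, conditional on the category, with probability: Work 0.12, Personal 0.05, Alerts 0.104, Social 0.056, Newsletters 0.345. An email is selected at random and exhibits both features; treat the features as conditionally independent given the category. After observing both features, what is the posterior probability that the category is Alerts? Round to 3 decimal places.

0.105

Prior × likelihood for each hypothesis:
  Work: 0.45 × 0.158 × 0.12 = 0.008532
  Personal: 0.17 × 0.092 × 0.05 = 0.000782
  Alerts: 0.14 × 0.11 × 0.104 = 0.0016016
  Social: 0.17 × 0.18 × 0.056 = 0.0017136
  Newsletters: 0.07 × 0.108 × 0.345 = 0.0026082
Sum = 0.0152374.
P(Alerts | evidence) = 0.0016016 / 0.0152374 ≈ 0.105.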